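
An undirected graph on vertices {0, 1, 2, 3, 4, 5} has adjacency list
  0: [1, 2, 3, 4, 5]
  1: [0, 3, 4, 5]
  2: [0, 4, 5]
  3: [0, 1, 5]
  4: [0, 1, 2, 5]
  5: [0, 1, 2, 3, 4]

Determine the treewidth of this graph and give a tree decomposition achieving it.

Treewidth 3.
One such decomposition:
Bags: B1 = {0, 1, 3, 5}  B2 = {0, 1, 4, 5}  B3 = {0, 2, 4, 5}
Tree: B1–B2, B2–B3

Each bag holds 4 vertices, so the decomposition has width 3, which upper-bounds the treewidth. Conversely, {0, 1, 3, 5} is a clique of size 4, and the vertices of any clique must share a bag in every tree decomposition; so some bag has ≥ 4 vertices and tw(G) ≥ 3. Combining the bounds, tw(G) = 3.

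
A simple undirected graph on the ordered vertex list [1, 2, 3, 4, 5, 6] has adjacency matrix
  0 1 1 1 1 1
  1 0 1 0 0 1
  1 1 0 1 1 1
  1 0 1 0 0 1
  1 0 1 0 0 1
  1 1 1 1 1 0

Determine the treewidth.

A width-3 tree decomposition is:
Bags: B1 = {1, 3, 4, 6}  B2 = {1, 2, 3, 6}  B3 = {1, 3, 5, 6}
Tree: B1–B2, B1–B3
Each bag holds 4 vertices, so the decomposition has width 3, which upper-bounds the treewidth. On the other hand G contains the 4-clique {1, 2, 3, 6}. A clique must lie in a single bag of any decomposition, so no decomposition can have width below 3. Therefore the treewidth is 3.

3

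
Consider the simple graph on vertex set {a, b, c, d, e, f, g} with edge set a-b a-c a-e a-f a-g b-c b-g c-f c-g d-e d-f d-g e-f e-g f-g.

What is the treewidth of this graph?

3

A width-3 tree decomposition is:
Bags: B1 = {a, c, f, g}  B2 = {a, e, f, g}  B3 = {d, e, f, g}  B4 = {a, b, c, g}
Tree: B1–B2, B2–B3, B1–B4
Each bag holds 4 vertices, so the decomposition has width 3, which upper-bounds the treewidth. On the other hand G contains the 4-clique {d, e, f, g}. A clique must lie in a single bag of any decomposition, so no decomposition can have width below 3. Therefore the treewidth is 3.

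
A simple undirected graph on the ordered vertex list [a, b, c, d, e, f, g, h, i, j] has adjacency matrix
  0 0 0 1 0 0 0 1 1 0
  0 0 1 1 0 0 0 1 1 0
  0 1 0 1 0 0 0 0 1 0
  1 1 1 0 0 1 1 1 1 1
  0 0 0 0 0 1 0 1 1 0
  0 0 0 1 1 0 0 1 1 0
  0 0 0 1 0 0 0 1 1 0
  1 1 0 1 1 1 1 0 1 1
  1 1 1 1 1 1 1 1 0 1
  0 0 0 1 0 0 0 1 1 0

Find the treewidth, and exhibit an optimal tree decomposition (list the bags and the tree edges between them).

Treewidth 3.
One optimal decomposition is:
Bags: B1 = {d, g, h, i}  B2 = {b, d, h, i}  B3 = {b, c, d, i}  B4 = {d, f, h, i}  B5 = {a, d, h, i}  B6 = {d, h, i, j}  B7 = {e, f, h, i}
Tree: B1–B2, B2–B3, B2–B4, B2–B5, B5–B6, B4–B7

The largest bag has 4 vertices, giving width 3; this decomposition certifies tw(G) ≤ 3. On the other hand G contains the 4-clique {d, f, h, i}. A clique must lie in a single bag of any decomposition, so no decomposition can have width below 3. Therefore the treewidth is 3.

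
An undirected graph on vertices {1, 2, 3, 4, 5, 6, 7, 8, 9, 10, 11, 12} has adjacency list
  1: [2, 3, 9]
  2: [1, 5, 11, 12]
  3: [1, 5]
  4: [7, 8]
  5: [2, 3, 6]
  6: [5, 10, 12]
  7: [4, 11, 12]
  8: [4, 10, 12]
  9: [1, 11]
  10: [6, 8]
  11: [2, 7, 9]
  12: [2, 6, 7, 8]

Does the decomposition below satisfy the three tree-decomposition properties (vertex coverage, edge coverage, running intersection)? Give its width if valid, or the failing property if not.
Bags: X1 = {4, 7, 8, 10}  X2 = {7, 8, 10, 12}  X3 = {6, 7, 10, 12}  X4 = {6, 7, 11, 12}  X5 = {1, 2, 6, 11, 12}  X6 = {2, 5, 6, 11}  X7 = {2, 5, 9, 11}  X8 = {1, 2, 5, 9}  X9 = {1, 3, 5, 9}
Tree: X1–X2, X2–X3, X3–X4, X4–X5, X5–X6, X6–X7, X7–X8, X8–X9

No — bags containing vertex 1 are not connected in the tree.

A tree decomposition must satisfy three properties: every vertex lies in some bag; for every edge, both endpoints lie together in some bag; and for every vertex, the bags containing it form a connected subtree. Here bags containing vertex 1 are not connected in the tree, so the decomposition is invalid.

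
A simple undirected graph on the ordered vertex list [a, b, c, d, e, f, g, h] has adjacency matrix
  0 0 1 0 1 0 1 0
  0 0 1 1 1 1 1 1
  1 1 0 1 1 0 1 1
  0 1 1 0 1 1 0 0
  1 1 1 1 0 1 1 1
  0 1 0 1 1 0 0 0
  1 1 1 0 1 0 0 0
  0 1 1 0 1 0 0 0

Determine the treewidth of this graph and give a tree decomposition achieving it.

The largest bag has 4 vertices, giving width 3; this decomposition certifies tw(G) ≤ 3. On the other hand G contains the 4-clique {a, c, e, g}. A clique must lie in a single bag of any decomposition, so no decomposition can have width below 3. Combining the bounds, tw(G) = 3.

Treewidth 3.
One optimal decomposition is:
Bags: B1 = {a, c, e, g}  B2 = {b, c, e, g}  B3 = {b, c, d, e}  B4 = {b, d, e, f}  B5 = {b, c, e, h}
Tree: B1–B2, B2–B3, B3–B4, B3–B5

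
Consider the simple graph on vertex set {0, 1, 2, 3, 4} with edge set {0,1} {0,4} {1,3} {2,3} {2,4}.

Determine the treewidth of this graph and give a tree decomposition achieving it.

The largest bag has 3 vertices, giving width 2; this decomposition certifies tw(G) ≤ 2. Since 2–4–0–1–3–2 is a cycle in G, G is not acyclic. Forests are exactly the graphs of treewidth ≤ 1, so tw(G) ≥ 2. Therefore the treewidth is 2.

Treewidth 2.
Bags: B1 = {0, 2, 4}  B2 = {0, 1, 2}  B3 = {1, 2, 3}
Tree: B1–B2, B2–B3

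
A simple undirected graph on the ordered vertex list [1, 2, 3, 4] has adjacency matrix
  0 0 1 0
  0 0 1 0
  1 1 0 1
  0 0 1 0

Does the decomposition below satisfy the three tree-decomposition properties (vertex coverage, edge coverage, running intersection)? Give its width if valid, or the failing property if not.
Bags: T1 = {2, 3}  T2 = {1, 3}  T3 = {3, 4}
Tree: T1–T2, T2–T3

Vertex coverage: the bags together contain {1, 2, 3, 4}, the full vertex set. Edge coverage: each edge of G has both endpoints in at least one bag. Running intersection: for every vertex, the bags containing it form a connected subtree. All three properties hold, so this is a valid tree decomposition of width max|bag| − 1 = 1, and hence tw(G) ≤ 1.

Yes; width 1.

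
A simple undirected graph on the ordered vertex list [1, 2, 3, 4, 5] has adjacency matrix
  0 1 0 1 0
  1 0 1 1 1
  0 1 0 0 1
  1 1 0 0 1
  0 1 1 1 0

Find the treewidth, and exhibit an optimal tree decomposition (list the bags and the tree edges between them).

Treewidth 2.
One such decomposition:
Bags: B1 = {2, 4, 5}  B2 = {2, 3, 5}  B3 = {1, 2, 4}
Tree: B1–B2, B1–B3

The largest bag has 3 vertices, giving width 2; this decomposition certifies tw(G) ≤ 2. On the other hand G contains the 3-clique {2, 3, 5}. A clique must lie in a single bag of any decomposition, so no decomposition can have width below 2. Therefore the treewidth is 2.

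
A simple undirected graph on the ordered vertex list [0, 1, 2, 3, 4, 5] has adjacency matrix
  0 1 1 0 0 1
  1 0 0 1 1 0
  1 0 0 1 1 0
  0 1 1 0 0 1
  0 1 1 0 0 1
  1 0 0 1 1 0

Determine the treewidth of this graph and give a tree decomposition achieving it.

Every bag has size at most 4, so the width is 4 − 1 = 3 and tw(G) ≤ 3. For the lower bound: the 4 vertex sets {0,1}, {2,4}, {5}, {3} are disjoint, each induces a connected subgraph, and every pair is joined by at least one edge of G. Contracting each set to a single vertex therefore yields K_{4} as a minor, and since treewidth is minor-monotone, tw(G) ≥ tw(K_{4}) = 3. The upper and lower bounds meet at 3, so that is the treewidth.

Treewidth 3.
One such decomposition:
Bags: B1 = {0, 1, 2, 5}  B2 = {1, 2, 4, 5}  B3 = {1, 2, 3, 5}
Tree: B1–B2, B2–B3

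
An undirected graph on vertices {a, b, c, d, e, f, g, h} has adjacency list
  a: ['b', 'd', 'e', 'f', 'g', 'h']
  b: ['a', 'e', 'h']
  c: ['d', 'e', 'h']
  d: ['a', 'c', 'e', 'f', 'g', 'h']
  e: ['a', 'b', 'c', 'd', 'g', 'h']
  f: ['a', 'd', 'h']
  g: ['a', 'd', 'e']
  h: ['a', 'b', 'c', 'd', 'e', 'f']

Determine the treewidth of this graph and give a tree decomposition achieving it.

Each bag holds 4 vertices, so the decomposition has width 3, which upper-bounds the treewidth. Conversely, {a, d, e, g} is a clique of size 4, and the vertices of any clique must share a bag in every tree decomposition; so some bag has ≥ 4 vertices and tw(G) ≥ 3. The upper and lower bounds meet at 3, so that is the treewidth.

Treewidth 3.
One such decomposition:
Bags: B1 = {a, d, f, h}  B2 = {a, d, e, h}  B3 = {a, d, e, g}  B4 = {a, b, e, h}  B5 = {c, d, e, h}
Tree: B1–B2, B2–B3, B2–B4, B2–B5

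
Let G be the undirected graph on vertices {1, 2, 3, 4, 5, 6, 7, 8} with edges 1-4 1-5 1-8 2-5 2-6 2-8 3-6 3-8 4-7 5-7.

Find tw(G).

2

A width-2 tree decomposition is:
Bags: B1 = {3, 6, 8}  B2 = {2, 6, 8}  B3 = {1, 2, 8}  B4 = {1, 2, 5}  B5 = {1, 4, 5}  B6 = {4, 5, 7}
Tree: B1–B2, B2–B3, B3–B4, B4–B5, B5–B6
The largest bag has 3 vertices, giving width 2; this decomposition certifies tw(G) ≤ 2. Since 3–6–2–8–3 is a cycle in G, G is not acyclic. Forests are exactly the graphs of treewidth ≤ 1, so tw(G) ≥ 2. Hence tw(G) = 2 exactly.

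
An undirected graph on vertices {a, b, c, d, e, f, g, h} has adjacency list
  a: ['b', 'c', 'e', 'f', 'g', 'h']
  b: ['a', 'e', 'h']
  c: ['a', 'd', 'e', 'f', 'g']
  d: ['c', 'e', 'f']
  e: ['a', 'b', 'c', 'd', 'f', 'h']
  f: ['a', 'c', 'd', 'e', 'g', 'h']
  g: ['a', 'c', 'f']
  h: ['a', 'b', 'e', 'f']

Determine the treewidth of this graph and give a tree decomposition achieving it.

Each bag holds 4 vertices, so the decomposition has width 3, which upper-bounds the treewidth. On the other hand G contains the 4-clique {a, e, f, h}. A clique must lie in a single bag of any decomposition, so no decomposition can have width below 3. The upper and lower bounds meet at 3, so that is the treewidth.

Treewidth 3.
One such decomposition:
Bags: B1 = {a, e, f, h}  B2 = {a, b, e, h}  B3 = {a, c, e, f}  B4 = {a, c, f, g}  B5 = {c, d, e, f}
Tree: B1–B2, B1–B3, B3–B4, B3–B5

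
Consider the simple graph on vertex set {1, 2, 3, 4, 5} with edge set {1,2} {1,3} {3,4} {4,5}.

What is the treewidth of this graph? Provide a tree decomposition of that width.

Every bag has size at most 2, so the width is 2 − 1 = 1 and tw(G) ≤ 1. G has an edge, so its treewidth is at least 1. Therefore the treewidth is 1.

Treewidth 1.
One such decomposition:
Bags: B1 = {1, 2}  B2 = {1, 3}  B3 = {3, 4}  B4 = {4, 5}
Tree: B1–B2, B2–B3, B3–B4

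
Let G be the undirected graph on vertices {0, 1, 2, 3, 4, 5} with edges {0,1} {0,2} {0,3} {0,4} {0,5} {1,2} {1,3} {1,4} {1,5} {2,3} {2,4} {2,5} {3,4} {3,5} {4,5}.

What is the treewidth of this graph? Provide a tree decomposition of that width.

Treewidth 5.
One such decomposition:
Bags: B1 = {0, 1, 2, 3, 4, 5}
Tree: (single bag)

A single bag containing all 6 vertices is trivially a valid decomposition of width 5. On the other hand G contains the 6-clique {0, 1, 2, 3, 4, 5}. A clique must lie in a single bag of any decomposition, so no decomposition can have width below 5. Therefore the treewidth is 5.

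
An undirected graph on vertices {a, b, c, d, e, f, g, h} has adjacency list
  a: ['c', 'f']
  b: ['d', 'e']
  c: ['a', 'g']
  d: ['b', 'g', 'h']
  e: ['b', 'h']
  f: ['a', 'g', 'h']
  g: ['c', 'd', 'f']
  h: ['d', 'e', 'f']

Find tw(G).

A width-2 tree decomposition is:
Bags: B1 = {b, d, e}  B2 = {d, e, h}  B3 = {d, g, h}  B4 = {f, g, h}  B5 = {c, f, g}  B6 = {a, c, f}
Tree: B1–B2, B2–B3, B3–B4, B4–B5, B5–B6
The largest bag has 3 vertices, giving width 2; this decomposition certifies tw(G) ≤ 2. The edges b–e–h–d–b form a cycle, so G is not a tree and its treewidth is at least 2. Combining the bounds, tw(G) = 2.

2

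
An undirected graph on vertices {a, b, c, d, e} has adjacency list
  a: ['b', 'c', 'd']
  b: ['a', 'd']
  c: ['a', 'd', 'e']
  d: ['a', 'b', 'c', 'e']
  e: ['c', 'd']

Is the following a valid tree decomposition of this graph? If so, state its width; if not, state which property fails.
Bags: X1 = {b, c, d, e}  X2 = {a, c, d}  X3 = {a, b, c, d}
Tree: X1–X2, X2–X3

No — bags containing vertex b are not connected in the tree.

A tree decomposition must satisfy three properties: every vertex lies in some bag; for every edge, both endpoints lie together in some bag; and for every vertex, the bags containing it form a connected subtree. Here bags containing vertex b are not connected in the tree, so the decomposition is invalid.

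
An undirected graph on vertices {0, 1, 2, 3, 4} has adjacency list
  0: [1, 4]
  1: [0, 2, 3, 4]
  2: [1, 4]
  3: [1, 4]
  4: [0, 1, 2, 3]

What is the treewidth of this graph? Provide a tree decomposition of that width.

Treewidth 2.
One such decomposition:
Bags: B1 = {1, 3, 4}  B2 = {1, 2, 4}  B3 = {0, 1, 4}
Tree: B1–B2, B1–B3

Every bag has size at most 3, so the width is 3 − 1 = 2 and tw(G) ≤ 2. Conversely, {0, 1, 4} is a clique of size 3, and the vertices of any clique must share a bag in every tree decomposition; so some bag has ≥ 3 vertices and tw(G) ≥ 2. The upper and lower bounds meet at 2, so that is the treewidth.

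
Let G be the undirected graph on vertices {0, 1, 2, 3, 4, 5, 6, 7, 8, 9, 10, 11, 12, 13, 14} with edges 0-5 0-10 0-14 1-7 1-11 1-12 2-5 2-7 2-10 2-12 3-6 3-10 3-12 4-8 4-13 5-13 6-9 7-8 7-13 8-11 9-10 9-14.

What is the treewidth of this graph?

3

A width-3 tree decomposition is:
Bags: B1 = {0, 6, 9, 14}  B2 = {0, 6, 9, 10}  B3 = {0, 3, 6, 10}  B4 = {0, 3, 5, 10}  B5 = {2, 3, 5, 10}  B6 = {2, 3, 5, 12}  B7 = {2, 5, 12, 13}  B8 = {2, 7, 12, 13}  B9 = {1, 7, 12, 13}  B10 = {1, 4, 7, 13}  B11 = {1, 4, 7, 8}  B12 = {1, 4, 8, 11}
Tree: B1–B2, B2–B3, B3–B4, B4–B5, B5–B6, B6–B7, B7–B8, B8–B9, B9–B10, B10–B11, B11–B12
The largest bag has 4 vertices, giving width 3; this decomposition certifies tw(G) ≤ 3. For the lower bound: the 4 vertex sets {6,9,14}, {0}, {10}, {2,3,5,12} are disjoint, each induces a connected subgraph, and every pair is joined by at least one edge of G. Contracting each set to a single vertex therefore yields K_{4} as a minor, and since treewidth is minor-monotone, tw(G) ≥ tw(K_{4}) = 3. Hence tw(G) = 3 exactly.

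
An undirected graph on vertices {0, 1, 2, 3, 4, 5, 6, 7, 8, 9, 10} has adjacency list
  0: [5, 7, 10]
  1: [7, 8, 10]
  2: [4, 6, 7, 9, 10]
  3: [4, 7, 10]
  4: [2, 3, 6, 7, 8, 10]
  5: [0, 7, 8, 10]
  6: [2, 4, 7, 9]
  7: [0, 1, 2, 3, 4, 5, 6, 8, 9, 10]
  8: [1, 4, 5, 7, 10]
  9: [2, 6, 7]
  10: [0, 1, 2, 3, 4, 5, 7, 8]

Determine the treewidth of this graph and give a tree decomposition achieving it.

Treewidth 3.
One such decomposition:
Bags: B1 = {4, 7, 8, 10}  B2 = {5, 7, 8, 10}  B3 = {2, 4, 7, 10}  B4 = {2, 4, 6, 7}  B5 = {2, 6, 7, 9}  B6 = {0, 5, 7, 10}  B7 = {3, 4, 7, 10}  B8 = {1, 7, 8, 10}
Tree: B1–B2, B1–B3, B3–B4, B4–B5, B2–B6, B3–B7, B1–B8

The largest bag has 4 vertices, giving width 3; this decomposition certifies tw(G) ≤ 3. For the lower bound, the 4 vertices {2, 6, 7, 9} are pairwise adjacent, and any tree decomposition puts a clique entirely inside one bag — forcing width ≥ 3. Hence tw(G) = 3 exactly.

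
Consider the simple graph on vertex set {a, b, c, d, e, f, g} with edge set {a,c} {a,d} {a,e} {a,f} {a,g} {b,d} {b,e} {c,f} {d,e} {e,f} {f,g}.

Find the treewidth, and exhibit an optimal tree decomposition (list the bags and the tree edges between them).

The largest bag has 3 vertices, giving width 2; this decomposition certifies tw(G) ≤ 2. For the lower bound, the 3 vertices {a, d, e} are pairwise adjacent, and any tree decomposition puts a clique entirely inside one bag — forcing width ≥ 2. Hence tw(G) = 2 exactly.

Treewidth 2.
One optimal decomposition is:
Bags: B1 = {a, e, f}  B2 = {a, d, e}  B3 = {b, d, e}  B4 = {a, c, f}  B5 = {a, f, g}
Tree: B1–B2, B2–B3, B1–B4, B1–B5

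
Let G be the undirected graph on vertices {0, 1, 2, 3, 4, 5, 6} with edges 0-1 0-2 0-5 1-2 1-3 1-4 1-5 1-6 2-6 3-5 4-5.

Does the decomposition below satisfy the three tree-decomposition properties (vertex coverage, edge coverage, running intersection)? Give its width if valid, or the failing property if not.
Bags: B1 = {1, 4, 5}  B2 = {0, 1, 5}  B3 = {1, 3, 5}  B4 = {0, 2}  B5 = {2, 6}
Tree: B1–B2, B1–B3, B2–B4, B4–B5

No — edge (1,2) lies in no bag.

A tree decomposition must satisfy three properties: every vertex lies in some bag; for every edge, both endpoints lie together in some bag; and for every vertex, the bags containing it form a connected subtree. Here edge (1,2) lies in no bag, so the decomposition is invalid.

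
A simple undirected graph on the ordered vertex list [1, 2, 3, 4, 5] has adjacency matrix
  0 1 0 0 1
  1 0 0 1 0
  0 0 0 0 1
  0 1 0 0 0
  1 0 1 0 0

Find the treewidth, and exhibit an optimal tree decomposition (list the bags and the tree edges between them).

Each bag holds 2 vertices, so the decomposition has width 1, which upper-bounds the treewidth. Any graph with an edge has treewidth ≥ 1, and G has the edge 4–2. The upper and lower bounds meet at 1, so that is the treewidth.

Treewidth 1.
Bags: B1 = {2, 4}  B2 = {1, 2}  B3 = {1, 5}  B4 = {3, 5}
Tree: B1–B2, B2–B3, B3–B4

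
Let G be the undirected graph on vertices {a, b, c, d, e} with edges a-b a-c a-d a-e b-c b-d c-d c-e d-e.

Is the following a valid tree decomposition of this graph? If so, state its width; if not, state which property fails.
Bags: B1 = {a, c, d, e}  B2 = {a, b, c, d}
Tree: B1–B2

Yes; width 3.

Vertex coverage: the bags together contain {a, b, c, d, e}, the full vertex set. Edge coverage: each edge of G has both endpoints in at least one bag. Running intersection: for every vertex, the bags containing it form a connected subtree. All three properties hold, so this is a valid tree decomposition of width max|bag| − 1 = 3, and hence tw(G) ≤ 3.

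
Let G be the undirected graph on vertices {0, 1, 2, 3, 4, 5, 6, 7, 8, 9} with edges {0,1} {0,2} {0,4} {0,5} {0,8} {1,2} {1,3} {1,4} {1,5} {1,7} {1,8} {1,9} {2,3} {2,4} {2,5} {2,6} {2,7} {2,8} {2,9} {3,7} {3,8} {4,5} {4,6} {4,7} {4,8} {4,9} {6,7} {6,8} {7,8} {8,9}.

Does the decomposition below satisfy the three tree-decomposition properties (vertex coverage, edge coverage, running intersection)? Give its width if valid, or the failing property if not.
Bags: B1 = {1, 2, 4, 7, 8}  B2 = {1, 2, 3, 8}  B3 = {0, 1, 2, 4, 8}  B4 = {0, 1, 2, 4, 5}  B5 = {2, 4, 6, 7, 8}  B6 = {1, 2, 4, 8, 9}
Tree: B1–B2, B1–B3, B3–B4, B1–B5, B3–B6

A tree decomposition must satisfy three properties: every vertex lies in some bag; for every edge, both endpoints lie together in some bag; and for every vertex, the bags containing it form a connected subtree. Here edge (7,3) lies in no bag, so the decomposition is invalid.

No — edge (7,3) lies in no bag.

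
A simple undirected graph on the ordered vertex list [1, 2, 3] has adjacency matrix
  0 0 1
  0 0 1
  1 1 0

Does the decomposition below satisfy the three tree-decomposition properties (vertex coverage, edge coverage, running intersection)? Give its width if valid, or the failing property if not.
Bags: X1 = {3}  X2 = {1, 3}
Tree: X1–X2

No — vertex 2 appears in no bag.

A tree decomposition must satisfy three properties: every vertex lies in some bag; for every edge, both endpoints lie together in some bag; and for every vertex, the bags containing it form a connected subtree. Here vertex 2 appears in no bag, so the decomposition is invalid.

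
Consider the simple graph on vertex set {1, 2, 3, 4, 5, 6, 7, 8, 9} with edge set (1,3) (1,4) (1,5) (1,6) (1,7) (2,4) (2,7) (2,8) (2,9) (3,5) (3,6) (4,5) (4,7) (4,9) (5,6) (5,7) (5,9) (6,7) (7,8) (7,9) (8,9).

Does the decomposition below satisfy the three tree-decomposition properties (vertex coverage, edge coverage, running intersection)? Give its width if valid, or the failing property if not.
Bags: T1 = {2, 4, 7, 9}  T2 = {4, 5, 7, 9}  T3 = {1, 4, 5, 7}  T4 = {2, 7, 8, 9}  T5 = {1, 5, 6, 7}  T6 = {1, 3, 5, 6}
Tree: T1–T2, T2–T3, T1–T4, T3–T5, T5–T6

Checking the three conditions: (i) the bags cover all of {1, 2, 3, 4, 5, 6, 7, 8, 9}; (ii) for each edge, some bag contains both endpoints; (iii) the bags containing any fixed vertex form a subtree. All hold, so the decomposition is valid with width 4 − 1 = 3.

Yes; width 3.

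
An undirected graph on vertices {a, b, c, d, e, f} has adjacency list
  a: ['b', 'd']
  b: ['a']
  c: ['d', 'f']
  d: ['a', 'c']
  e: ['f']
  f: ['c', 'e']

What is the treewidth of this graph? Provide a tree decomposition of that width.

Every bag has size at most 2, so the width is 2 − 1 = 1 and tw(G) ≤ 1. Since G has at least one edge (e.g. b–a), it is not an edgeless graph, so tw(G) ≥ 1. Combining the bounds, tw(G) = 1.

Treewidth 1.
One optimal decomposition is:
Bags: B1 = {a, b}  B2 = {a, d}  B3 = {c, d}  B4 = {c, f}  B5 = {e, f}
Tree: B1–B2, B2–B3, B3–B4, B4–B5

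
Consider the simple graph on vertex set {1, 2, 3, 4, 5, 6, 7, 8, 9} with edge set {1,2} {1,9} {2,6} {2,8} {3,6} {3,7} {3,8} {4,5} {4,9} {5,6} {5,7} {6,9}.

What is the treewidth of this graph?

A width-3 tree decomposition is:
Bags: B1 = {1, 2, 3, 8}  B2 = {1, 2, 3, 6}  B3 = {1, 3, 6, 9}  B4 = {3, 6, 7, 9}  B5 = {5, 6, 7, 9}  B6 = {4, 5, 7, 9}
Tree: B1–B2, B2–B3, B3–B4, B4–B5, B5–B6
The largest bag has 4 vertices, giving width 3; this decomposition certifies tw(G) ≤ 3. For the lower bound: the 4 vertex sets {1,2,8}, {3}, {6}, {4,5,7,9} are disjoint, each induces a connected subgraph, and every pair is joined by at least one edge of G. Contracting each set to a single vertex therefore yields K_{4} as a minor, and since treewidth is minor-monotone, tw(G) ≥ tw(K_{4}) = 3. Combining the bounds, tw(G) = 3.

3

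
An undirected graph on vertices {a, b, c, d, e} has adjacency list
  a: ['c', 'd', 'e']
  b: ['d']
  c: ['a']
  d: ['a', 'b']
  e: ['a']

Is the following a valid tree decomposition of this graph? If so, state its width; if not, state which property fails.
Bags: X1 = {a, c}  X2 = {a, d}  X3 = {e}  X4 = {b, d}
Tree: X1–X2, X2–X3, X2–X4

A tree decomposition must satisfy three properties: every vertex lies in some bag; for every edge, both endpoints lie together in some bag; and for every vertex, the bags containing it form a connected subtree. Here edge (a,e) lies in no bag, so the decomposition is invalid.

No — edge (a,e) lies in no bag.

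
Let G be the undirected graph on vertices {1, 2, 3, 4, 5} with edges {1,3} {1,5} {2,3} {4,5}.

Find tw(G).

A width-1 tree decomposition is:
Bags: B1 = {2, 3}  B2 = {1, 3}  B3 = {1, 5}  B4 = {4, 5}
Tree: B1–B2, B2–B3, B3–B4
Each bag holds 2 vertices, so the decomposition has width 1, which upper-bounds the treewidth. G has an edge, so its treewidth is at least 1. Therefore the treewidth is 1.

1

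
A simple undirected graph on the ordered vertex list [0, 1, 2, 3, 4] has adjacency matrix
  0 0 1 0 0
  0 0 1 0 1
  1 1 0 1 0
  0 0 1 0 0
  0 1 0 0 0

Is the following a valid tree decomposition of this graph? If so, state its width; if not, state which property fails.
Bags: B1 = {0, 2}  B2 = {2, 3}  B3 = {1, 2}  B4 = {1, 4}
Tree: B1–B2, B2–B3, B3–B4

Vertex coverage: the bags together contain {0, 1, 2, 3, 4}, the full vertex set. Edge coverage: each edge of G has both endpoints in at least one bag. Running intersection: for every vertex, the bags containing it form a connected subtree. All three properties hold, so this is a valid tree decomposition of width max|bag| − 1 = 1, and hence tw(G) ≤ 1.

Yes; width 1.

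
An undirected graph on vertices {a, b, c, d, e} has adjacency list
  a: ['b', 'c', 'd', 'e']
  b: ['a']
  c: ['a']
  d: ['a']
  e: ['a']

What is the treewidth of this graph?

1

A width-1 tree decomposition is:
Bags: B1 = {a, b}  B2 = {a, c}  B3 = {a, e}  B4 = {a, d}
Tree: B1–B2, B1–B3, B3–B4
Every bag has size at most 2, so the width is 2 − 1 = 1 and tw(G) ≤ 1. Since G has at least one edge (e.g. b–a), it is not an edgeless graph, so tw(G) ≥ 1. Therefore the treewidth is 1.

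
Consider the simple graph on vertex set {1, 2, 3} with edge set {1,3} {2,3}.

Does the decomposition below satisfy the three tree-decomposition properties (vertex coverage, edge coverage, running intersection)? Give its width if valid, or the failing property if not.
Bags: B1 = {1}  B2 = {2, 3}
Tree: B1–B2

No — edge (3,1) lies in no bag.

A tree decomposition must satisfy three properties: every vertex lies in some bag; for every edge, both endpoints lie together in some bag; and for every vertex, the bags containing it form a connected subtree. Here edge (3,1) lies in no bag, so the decomposition is invalid.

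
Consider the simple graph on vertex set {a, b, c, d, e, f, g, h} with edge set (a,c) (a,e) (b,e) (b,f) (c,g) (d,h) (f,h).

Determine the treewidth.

1

A width-1 tree decomposition is:
Bags: B1 = {c, g}  B2 = {a, c}  B3 = {a, e}  B4 = {b, e}  B5 = {b, f}  B6 = {f, h}  B7 = {d, h}
Tree: B1–B2, B2–B3, B3–B4, B4–B5, B5–B6, B6–B7
Every bag has size at most 2, so the width is 2 − 1 = 1 and tw(G) ≤ 1. G has an edge, so its treewidth is at least 1. The upper and lower bounds meet at 1, so that is the treewidth.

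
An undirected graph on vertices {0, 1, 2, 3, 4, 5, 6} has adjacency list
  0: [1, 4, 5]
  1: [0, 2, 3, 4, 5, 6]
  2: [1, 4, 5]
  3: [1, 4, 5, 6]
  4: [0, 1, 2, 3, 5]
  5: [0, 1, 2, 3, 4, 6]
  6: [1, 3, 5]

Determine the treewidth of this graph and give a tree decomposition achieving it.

Treewidth 3.
Bags: B1 = {1, 3, 5, 6}  B2 = {1, 3, 4, 5}  B3 = {0, 1, 4, 5}  B4 = {1, 2, 4, 5}
Tree: B1–B2, B2–B3, B3–B4

Every bag has size at most 4, so the width is 4 − 1 = 3 and tw(G) ≤ 3. Conversely, {0, 1, 4, 5} is a clique of size 4, and the vertices of any clique must share a bag in every tree decomposition; so some bag has ≥ 4 vertices and tw(G) ≥ 3. The upper and lower bounds meet at 3, so that is the treewidth.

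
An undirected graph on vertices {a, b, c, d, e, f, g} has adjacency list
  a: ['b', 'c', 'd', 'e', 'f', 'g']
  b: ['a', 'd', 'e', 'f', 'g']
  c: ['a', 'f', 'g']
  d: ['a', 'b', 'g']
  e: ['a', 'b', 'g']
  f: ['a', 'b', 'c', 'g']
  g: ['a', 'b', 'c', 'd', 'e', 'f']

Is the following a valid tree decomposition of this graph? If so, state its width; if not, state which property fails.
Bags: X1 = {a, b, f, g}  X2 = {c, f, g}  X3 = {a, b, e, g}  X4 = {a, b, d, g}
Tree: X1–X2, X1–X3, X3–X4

A tree decomposition must satisfy three properties: every vertex lies in some bag; for every edge, both endpoints lie together in some bag; and for every vertex, the bags containing it form a connected subtree. Here edge (a,c) lies in no bag, so the decomposition is invalid.

No — edge (a,c) lies in no bag.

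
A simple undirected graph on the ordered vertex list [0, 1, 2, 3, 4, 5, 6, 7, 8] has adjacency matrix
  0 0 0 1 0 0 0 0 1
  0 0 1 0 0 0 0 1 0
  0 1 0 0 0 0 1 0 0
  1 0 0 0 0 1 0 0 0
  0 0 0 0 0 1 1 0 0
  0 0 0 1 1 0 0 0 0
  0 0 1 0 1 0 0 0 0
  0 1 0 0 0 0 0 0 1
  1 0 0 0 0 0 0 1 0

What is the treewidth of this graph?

2

A width-2 tree decomposition is:
Bags: B1 = {1, 2, 6}  B2 = {1, 4, 6}  B3 = {1, 4, 5}  B4 = {1, 3, 5}  B5 = {0, 1, 3}  B6 = {0, 1, 8}  B7 = {1, 7, 8}
Tree: B1–B2, B2–B3, B3–B4, B4–B5, B5–B6, B6–B7
Each bag holds 3 vertices, so the decomposition has width 2, which upper-bounds the treewidth. Since 1–2–6–4–5–3–0–8–7–1 is a cycle in G, G is not acyclic. Forests are exactly the graphs of treewidth ≤ 1, so tw(G) ≥ 2. Hence tw(G) = 2 exactly.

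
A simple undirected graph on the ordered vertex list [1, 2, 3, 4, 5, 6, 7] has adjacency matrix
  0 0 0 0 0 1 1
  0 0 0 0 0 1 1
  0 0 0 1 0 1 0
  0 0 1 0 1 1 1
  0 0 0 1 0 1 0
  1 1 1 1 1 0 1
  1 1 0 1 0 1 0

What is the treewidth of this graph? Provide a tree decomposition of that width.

The largest bag has 3 vertices, giving width 2; this decomposition certifies tw(G) ≤ 2. For the lower bound, the 3 vertices {1, 6, 7} are pairwise adjacent, and any tree decomposition puts a clique entirely inside one bag — forcing width ≥ 2. Combining the bounds, tw(G) = 2.

Treewidth 2.
One such decomposition:
Bags: B1 = {1, 6, 7}  B2 = {4, 6, 7}  B3 = {4, 5, 6}  B4 = {3, 4, 6}  B5 = {2, 6, 7}
Tree: B1–B2, B2–B3, B2–B4, B2–B5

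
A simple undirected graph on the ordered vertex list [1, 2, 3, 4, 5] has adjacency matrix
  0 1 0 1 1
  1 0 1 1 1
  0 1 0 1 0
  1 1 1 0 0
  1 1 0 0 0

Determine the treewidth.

A width-2 tree decomposition is:
Bags: B1 = {2, 3, 4}  B2 = {1, 2, 4}  B3 = {1, 2, 5}
Tree: B1–B2, B2–B3
Each bag holds 3 vertices, so the decomposition has width 2, which upper-bounds the treewidth. Conversely, {1, 2, 4} is a clique of size 3, and the vertices of any clique must share a bag in every tree decomposition; so some bag has ≥ 3 vertices and tw(G) ≥ 2. The upper and lower bounds meet at 2, so that is the treewidth.

2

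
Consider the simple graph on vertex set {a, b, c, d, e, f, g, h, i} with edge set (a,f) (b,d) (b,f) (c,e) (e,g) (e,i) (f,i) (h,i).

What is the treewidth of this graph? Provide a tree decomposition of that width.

The largest bag has 2 vertices, giving width 1; this decomposition certifies tw(G) ≤ 1. Since G has at least one edge (e.g. i–f), it is not an edgeless graph, so tw(G) ≥ 1. Hence tw(G) = 1 exactly.

Treewidth 1.
Bags: B1 = {f, i}  B2 = {e, i}  B3 = {c, e}  B4 = {b, f}  B5 = {b, d}  B6 = {h, i}  B7 = {e, g}  B8 = {a, f}
Tree: B1–B2, B2–B3, B1–B4, B4–B5, B2–B6, B3–B7, B1–B8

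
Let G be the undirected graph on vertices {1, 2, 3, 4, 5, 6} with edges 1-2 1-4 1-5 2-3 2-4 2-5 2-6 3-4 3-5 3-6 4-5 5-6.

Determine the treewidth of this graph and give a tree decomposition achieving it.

Treewidth 3.
One optimal decomposition is:
Bags: B1 = {2, 3, 4, 5}  B2 = {1, 2, 4, 5}  B3 = {2, 3, 5, 6}
Tree: B1–B2, B1–B3

Each bag holds 4 vertices, so the decomposition has width 3, which upper-bounds the treewidth. For the lower bound, the 4 vertices {1, 2, 4, 5} are pairwise adjacent, and any tree decomposition puts a clique entirely inside one bag — forcing width ≥ 3. The upper and lower bounds meet at 3, so that is the treewidth.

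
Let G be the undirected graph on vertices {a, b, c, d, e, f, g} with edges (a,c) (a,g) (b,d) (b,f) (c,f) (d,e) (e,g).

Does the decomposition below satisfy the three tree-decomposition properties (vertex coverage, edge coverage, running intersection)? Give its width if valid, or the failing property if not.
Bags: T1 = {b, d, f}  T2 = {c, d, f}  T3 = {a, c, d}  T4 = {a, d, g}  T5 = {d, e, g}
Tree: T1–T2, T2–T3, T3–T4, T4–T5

Yes; width 2.

Vertex coverage: the bags together contain {a, b, c, d, e, f, g}, the full vertex set. Edge coverage: each edge of G has both endpoints in at least one bag. Running intersection: for every vertex, the bags containing it form a connected subtree. All three properties hold, so this is a valid tree decomposition of width max|bag| − 1 = 2, and hence tw(G) ≤ 2.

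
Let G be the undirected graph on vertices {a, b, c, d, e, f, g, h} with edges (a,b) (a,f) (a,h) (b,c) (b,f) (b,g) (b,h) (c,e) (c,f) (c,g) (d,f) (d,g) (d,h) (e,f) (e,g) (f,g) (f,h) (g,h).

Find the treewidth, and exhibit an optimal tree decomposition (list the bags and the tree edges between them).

Each bag holds 4 vertices, so the decomposition has width 3, which upper-bounds the treewidth. On the other hand G contains the 4-clique {c, e, f, g}. A clique must lie in a single bag of any decomposition, so no decomposition can have width below 3. Combining the bounds, tw(G) = 3.

Treewidth 3.
Bags: B1 = {d, f, g, h}  B2 = {b, f, g, h}  B3 = {b, c, f, g}  B4 = {c, e, f, g}  B5 = {a, b, f, h}
Tree: B1–B2, B2–B3, B3–B4, B2–B5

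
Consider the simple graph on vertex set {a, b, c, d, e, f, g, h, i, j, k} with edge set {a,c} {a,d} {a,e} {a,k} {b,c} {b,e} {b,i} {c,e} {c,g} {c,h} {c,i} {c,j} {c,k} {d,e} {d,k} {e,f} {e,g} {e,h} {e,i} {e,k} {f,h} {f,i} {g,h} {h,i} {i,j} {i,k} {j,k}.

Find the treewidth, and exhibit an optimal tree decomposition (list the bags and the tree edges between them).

Each bag holds 4 vertices, so the decomposition has width 3, which upper-bounds the treewidth. Conversely, {c, i, j, k} is a clique of size 4, and the vertices of any clique must share a bag in every tree decomposition; so some bag has ≥ 4 vertices and tw(G) ≥ 3. The upper and lower bounds meet at 3, so that is the treewidth.

Treewidth 3.
One such decomposition:
Bags: B1 = {c, i, j, k}  B2 = {c, e, i, k}  B3 = {c, e, h, i}  B4 = {a, c, e, k}  B5 = {e, f, h, i}  B6 = {c, e, g, h}  B7 = {b, c, e, i}  B8 = {a, d, e, k}
Tree: B1–B2, B2–B3, B2–B4, B3–B5, B3–B6, B2–B7, B4–B8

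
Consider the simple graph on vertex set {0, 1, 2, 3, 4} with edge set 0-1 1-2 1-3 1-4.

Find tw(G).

1

A width-1 tree decomposition is:
Bags: B1 = {1, 4}  B2 = {1, 3}  B3 = {1, 2}  B4 = {0, 1}
Tree: B1–B2, B2–B3, B3–B4
Each bag holds 2 vertices, so the decomposition has width 1, which upper-bounds the treewidth. Since G has at least one edge (e.g. 1–4), it is not an edgeless graph, so tw(G) ≥ 1. The upper and lower bounds meet at 1, so that is the treewidth.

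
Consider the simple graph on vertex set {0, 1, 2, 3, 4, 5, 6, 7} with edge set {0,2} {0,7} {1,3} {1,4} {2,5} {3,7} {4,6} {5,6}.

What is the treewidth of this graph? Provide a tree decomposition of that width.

Treewidth 2.
One such decomposition:
Bags: B1 = {0, 2, 5}  B2 = {0, 5, 6}  B3 = {0, 4, 6}  B4 = {0, 1, 4}  B5 = {0, 1, 3}  B6 = {0, 3, 7}
Tree: B1–B2, B2–B3, B3–B4, B4–B5, B5–B6

Every bag has size at most 3, so the width is 3 − 1 = 2 and tw(G) ≤ 2. For the lower bound, G contains the cycle 0–2–5–6–4–1–3–7–0, so G is not a forest; only forests have treewidth ≤ 1, hence tw(G) ≥ 2. The upper and lower bounds meet at 2, so that is the treewidth.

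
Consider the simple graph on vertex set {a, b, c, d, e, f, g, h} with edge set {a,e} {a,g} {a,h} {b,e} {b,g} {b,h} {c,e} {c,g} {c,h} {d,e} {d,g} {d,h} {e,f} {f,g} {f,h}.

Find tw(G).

A width-3 tree decomposition is:
Bags: B1 = {a, e, g, h}  B2 = {b, e, g, h}  B3 = {e, f, g, h}  B4 = {c, e, g, h}  B5 = {d, e, g, h}
Tree: B1–B2, B2–B3, B3–B4, B4–B5
Each bag holds 4 vertices, so the decomposition has width 3, which upper-bounds the treewidth. For the lower bound: the 4 vertex sets {a,e}, {b,g}, {h}, {f} are disjoint, each induces a connected subgraph, and every pair is joined by at least one edge of G. Contracting each set to a single vertex therefore yields K_{4} as a minor, and since treewidth is minor-monotone, tw(G) ≥ tw(K_{4}) = 3. The upper and lower bounds meet at 3, so that is the treewidth.

3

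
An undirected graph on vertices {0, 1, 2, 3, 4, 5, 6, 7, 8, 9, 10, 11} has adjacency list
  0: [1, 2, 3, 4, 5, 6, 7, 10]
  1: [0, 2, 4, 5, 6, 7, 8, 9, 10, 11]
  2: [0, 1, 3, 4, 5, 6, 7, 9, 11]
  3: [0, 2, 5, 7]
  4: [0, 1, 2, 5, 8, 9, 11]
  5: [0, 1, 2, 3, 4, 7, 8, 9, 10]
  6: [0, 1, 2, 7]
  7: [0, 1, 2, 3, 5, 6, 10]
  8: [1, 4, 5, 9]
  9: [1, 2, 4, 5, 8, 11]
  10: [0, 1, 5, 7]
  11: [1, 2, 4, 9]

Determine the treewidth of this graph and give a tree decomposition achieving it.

Every bag has size at most 5, so the width is 5 − 1 = 4 and tw(G) ≤ 4. On the other hand G contains the 5-clique {1, 4, 5, 8, 9}. A clique must lie in a single bag of any decomposition, so no decomposition can have width below 4. Therefore the treewidth is 4.

Treewidth 4.
Bags: B1 = {0, 1, 2, 6, 7}  B2 = {0, 1, 2, 5, 7}  B3 = {0, 1, 2, 4, 5}  B4 = {0, 2, 3, 5, 7}  B5 = {1, 2, 4, 5, 9}  B6 = {1, 4, 5, 8, 9}  B7 = {0, 1, 5, 7, 10}  B8 = {1, 2, 4, 9, 11}
Tree: B1–B2, B2–B3, B2–B4, B3–B5, B5–B6, B2–B7, B5–B8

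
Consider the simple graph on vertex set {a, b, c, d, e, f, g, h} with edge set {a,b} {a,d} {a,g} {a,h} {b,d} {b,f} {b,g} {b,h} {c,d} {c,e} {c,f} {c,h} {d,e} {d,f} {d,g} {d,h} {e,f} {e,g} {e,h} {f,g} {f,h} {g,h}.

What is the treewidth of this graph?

4

A width-4 tree decomposition is:
Bags: B1 = {b, d, f, g, h}  B2 = {d, e, f, g, h}  B3 = {c, d, e, f, h}  B4 = {a, b, d, g, h}
Tree: B1–B2, B2–B3, B1–B4
Every bag has size at most 5, so the width is 5 − 1 = 4 and tw(G) ≤ 4. Conversely, {a, b, d, g, h} is a clique of size 5, and the vertices of any clique must share a bag in every tree decomposition; so some bag has ≥ 5 vertices and tw(G) ≥ 4. Hence tw(G) = 4 exactly.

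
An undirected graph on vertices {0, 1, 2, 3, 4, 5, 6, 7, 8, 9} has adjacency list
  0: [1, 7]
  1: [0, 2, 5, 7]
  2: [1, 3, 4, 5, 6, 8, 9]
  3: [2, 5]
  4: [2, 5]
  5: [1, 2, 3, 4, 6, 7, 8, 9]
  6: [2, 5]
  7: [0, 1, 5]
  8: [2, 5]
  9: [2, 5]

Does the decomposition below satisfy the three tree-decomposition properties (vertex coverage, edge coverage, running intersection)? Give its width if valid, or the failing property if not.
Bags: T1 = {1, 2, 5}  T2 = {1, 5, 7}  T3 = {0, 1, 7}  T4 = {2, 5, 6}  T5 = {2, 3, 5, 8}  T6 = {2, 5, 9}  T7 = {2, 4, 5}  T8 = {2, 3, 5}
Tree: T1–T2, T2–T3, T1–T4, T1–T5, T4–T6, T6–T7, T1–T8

No — bags containing vertex 3 are not connected in the tree.

A tree decomposition must satisfy three properties: every vertex lies in some bag; for every edge, both endpoints lie together in some bag; and for every vertex, the bags containing it form a connected subtree. Here bags containing vertex 3 are not connected in the tree, so the decomposition is invalid.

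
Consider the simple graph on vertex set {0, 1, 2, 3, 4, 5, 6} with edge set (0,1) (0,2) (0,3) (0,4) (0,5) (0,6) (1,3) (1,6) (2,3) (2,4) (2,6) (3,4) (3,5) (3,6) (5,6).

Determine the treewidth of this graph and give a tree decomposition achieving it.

Each bag holds 4 vertices, so the decomposition has width 3, which upper-bounds the treewidth. On the other hand G contains the 4-clique {0, 2, 3, 4}. A clique must lie in a single bag of any decomposition, so no decomposition can have width below 3. The upper and lower bounds meet at 3, so that is the treewidth.

Treewidth 3.
One optimal decomposition is:
Bags: B1 = {0, 3, 5, 6}  B2 = {0, 2, 3, 6}  B3 = {0, 2, 3, 4}  B4 = {0, 1, 3, 6}
Tree: B1–B2, B2–B3, B2–B4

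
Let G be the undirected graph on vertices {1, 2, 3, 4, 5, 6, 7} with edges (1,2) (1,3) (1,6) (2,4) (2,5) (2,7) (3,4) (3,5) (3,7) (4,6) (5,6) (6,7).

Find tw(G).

3

A width-3 tree decomposition is:
Bags: B1 = {1, 2, 3, 6}  B2 = {2, 3, 4, 6}  B3 = {2, 3, 5, 6}  B4 = {2, 3, 6, 7}
Tree: B1–B2, B2–B3, B3–B4
The largest bag has 4 vertices, giving width 3; this decomposition certifies tw(G) ≤ 3. For the lower bound: the 4 vertex sets {1,6}, {3,4}, {2}, {5} are disjoint, each induces a connected subgraph, and every pair is joined by at least one edge of G. Contracting each set to a single vertex therefore yields K_{4} as a minor, and since treewidth is minor-monotone, tw(G) ≥ tw(K_{4}) = 3. Therefore the treewidth is 3.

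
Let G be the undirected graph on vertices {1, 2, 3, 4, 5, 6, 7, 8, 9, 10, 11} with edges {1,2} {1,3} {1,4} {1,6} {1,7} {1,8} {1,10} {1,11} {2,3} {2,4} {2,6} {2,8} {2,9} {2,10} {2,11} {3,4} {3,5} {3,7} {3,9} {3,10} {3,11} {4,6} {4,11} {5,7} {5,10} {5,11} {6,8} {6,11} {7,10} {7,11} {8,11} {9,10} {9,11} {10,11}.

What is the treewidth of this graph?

4

A width-4 tree decomposition is:
Bags: B1 = {1, 2, 3, 10, 11}  B2 = {1, 2, 3, 4, 11}  B3 = {2, 3, 9, 10, 11}  B4 = {1, 3, 7, 10, 11}  B5 = {1, 2, 4, 6, 11}  B6 = {1, 2, 6, 8, 11}  B7 = {3, 5, 7, 10, 11}
Tree: B1–B2, B1–B3, B1–B4, B2–B5, B5–B6, B4–B7
Each bag holds 5 vertices, so the decomposition has width 4, which upper-bounds the treewidth. Conversely, {1, 2, 6, 8, 11} is a clique of size 5, and the vertices of any clique must share a bag in every tree decomposition; so some bag has ≥ 5 vertices and tw(G) ≥ 4. Hence tw(G) = 4 exactly.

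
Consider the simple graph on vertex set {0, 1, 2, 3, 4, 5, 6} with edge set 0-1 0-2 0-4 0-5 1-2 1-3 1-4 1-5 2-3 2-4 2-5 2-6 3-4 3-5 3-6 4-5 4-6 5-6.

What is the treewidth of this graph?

A width-4 tree decomposition is:
Bags: B1 = {1, 2, 3, 4, 5}  B2 = {2, 3, 4, 5, 6}  B3 = {0, 1, 2, 4, 5}
Tree: B1–B2, B1–B3
Each bag holds 5 vertices, so the decomposition has width 4, which upper-bounds the treewidth. For the lower bound, the 5 vertices {0, 1, 2, 4, 5} are pairwise adjacent, and any tree decomposition puts a clique entirely inside one bag — forcing width ≥ 4. Combining the bounds, tw(G) = 4.

4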